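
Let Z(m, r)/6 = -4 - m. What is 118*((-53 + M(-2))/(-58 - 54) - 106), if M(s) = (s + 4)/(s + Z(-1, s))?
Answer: -6973151/560 ≈ -12452.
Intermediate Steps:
Z(m, r) = -24 - 6*m (Z(m, r) = 6*(-4 - m) = -24 - 6*m)
M(s) = (4 + s)/(-18 + s) (M(s) = (s + 4)/(s + (-24 - 6*(-1))) = (4 + s)/(s + (-24 + 6)) = (4 + s)/(s - 18) = (4 + s)/(-18 + s))
118*((-53 + M(-2))/(-58 - 54) - 106) = 118*((-53 + (4 - 2)/(-18 - 2))/(-58 - 54) - 106) = 118*((-53 + 2/(-20))/(-112) - 106) = 118*((-53 - 1/20*2)*(-1/112) - 106) = 118*((-53 - ⅒)*(-1/112) - 106) = 118*(-531/10*(-1/112) - 106) = 118*(531/1120 - 106) = 118*(-118189/1120) = -6973151/560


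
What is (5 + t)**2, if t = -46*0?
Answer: 25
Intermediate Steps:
t = 0
(5 + t)**2 = (5 + 0)**2 = 5**2 = 25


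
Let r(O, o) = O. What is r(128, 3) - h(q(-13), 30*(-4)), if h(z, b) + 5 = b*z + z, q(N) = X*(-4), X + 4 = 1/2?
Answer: 1799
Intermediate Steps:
X = -7/2 (X = -4 + 1/2 = -4 + ½ = -7/2 ≈ -3.5000)
q(N) = 14 (q(N) = -7/2*(-4) = 14)
h(z, b) = -5 + z + b*z (h(z, b) = -5 + (b*z + z) = -5 + (z + b*z) = -5 + z + b*z)
r(128, 3) - h(q(-13), 30*(-4)) = 128 - (-5 + 14 + (30*(-4))*14) = 128 - (-5 + 14 - 120*14) = 128 - (-5 + 14 - 1680) = 128 - 1*(-1671) = 128 + 1671 = 1799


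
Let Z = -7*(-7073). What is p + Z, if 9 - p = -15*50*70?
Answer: 102020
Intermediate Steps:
Z = 49511
p = 52509 (p = 9 - (-15*50)*70 = 9 - (-750)*70 = 9 - 1*(-52500) = 9 + 52500 = 52509)
p + Z = 52509 + 49511 = 102020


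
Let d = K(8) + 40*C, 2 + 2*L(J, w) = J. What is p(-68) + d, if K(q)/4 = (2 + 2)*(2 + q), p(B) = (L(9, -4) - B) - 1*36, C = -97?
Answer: -7369/2 ≈ -3684.5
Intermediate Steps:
L(J, w) = -1 + J/2
p(B) = -65/2 - B (p(B) = ((-1 + (½)*9) - B) - 1*36 = ((-1 + 9/2) - B) - 36 = (7/2 - B) - 36 = -65/2 - B)
K(q) = 32 + 16*q (K(q) = 4*((2 + 2)*(2 + q)) = 4*(4*(2 + q)) = 4*(8 + 4*q) = 32 + 16*q)
d = -3720 (d = (32 + 16*8) + 40*(-97) = (32 + 128) - 3880 = 160 - 3880 = -3720)
p(-68) + d = (-65/2 - 1*(-68)) - 3720 = (-65/2 + 68) - 3720 = 71/2 - 3720 = -7369/2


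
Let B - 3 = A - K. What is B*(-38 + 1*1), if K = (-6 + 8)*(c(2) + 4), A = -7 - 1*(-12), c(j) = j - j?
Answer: 0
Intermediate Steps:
c(j) = 0
A = 5 (A = -7 + 12 = 5)
K = 8 (K = (-6 + 8)*(0 + 4) = 2*4 = 8)
B = 0 (B = 3 + (5 - 1*8) = 3 + (5 - 8) = 3 - 3 = 0)
B*(-38 + 1*1) = 0*(-38 + 1*1) = 0*(-38 + 1) = 0*(-37) = 0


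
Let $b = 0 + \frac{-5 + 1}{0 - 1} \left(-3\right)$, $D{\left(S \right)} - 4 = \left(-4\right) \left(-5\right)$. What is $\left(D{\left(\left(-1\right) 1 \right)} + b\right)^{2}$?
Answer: $144$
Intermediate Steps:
$D{\left(S \right)} = 24$ ($D{\left(S \right)} = 4 - -20 = 4 + 20 = 24$)
$b = -12$ ($b = 0 + - \frac{4}{-1} \left(-3\right) = 0 + \left(-4\right) \left(-1\right) \left(-3\right) = 0 + 4 \left(-3\right) = 0 - 12 = -12$)
$\left(D{\left(\left(-1\right) 1 \right)} + b\right)^{2} = \left(24 - 12\right)^{2} = 12^{2} = 144$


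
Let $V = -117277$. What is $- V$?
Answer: $117277$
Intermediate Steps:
$- V = \left(-1\right) \left(-117277\right) = 117277$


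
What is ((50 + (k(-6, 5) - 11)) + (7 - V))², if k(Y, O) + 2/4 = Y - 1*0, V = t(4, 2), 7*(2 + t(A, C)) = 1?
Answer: 335241/196 ≈ 1710.4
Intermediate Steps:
t(A, C) = -13/7 (t(A, C) = -2 + (⅐)*1 = -2 + ⅐ = -13/7)
V = -13/7 ≈ -1.8571
k(Y, O) = -½ + Y (k(Y, O) = -½ + (Y - 1*0) = -½ + (Y + 0) = -½ + Y)
((50 + (k(-6, 5) - 11)) + (7 - V))² = ((50 + ((-½ - 6) - 11)) + (7 - 1*(-13/7)))² = ((50 + (-13/2 - 11)) + (7 + 13/7))² = ((50 - 35/2) + 62/7)² = (65/2 + 62/7)² = (579/14)² = 335241/196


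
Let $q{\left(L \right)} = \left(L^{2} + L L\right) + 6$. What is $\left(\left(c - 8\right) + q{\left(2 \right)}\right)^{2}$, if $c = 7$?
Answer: $169$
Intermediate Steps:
$q{\left(L \right)} = 6 + 2 L^{2}$ ($q{\left(L \right)} = \left(L^{2} + L^{2}\right) + 6 = 2 L^{2} + 6 = 6 + 2 L^{2}$)
$\left(\left(c - 8\right) + q{\left(2 \right)}\right)^{2} = \left(\left(7 - 8\right) + \left(6 + 2 \cdot 2^{2}\right)\right)^{2} = \left(\left(7 - 8\right) + \left(6 + 2 \cdot 4\right)\right)^{2} = \left(-1 + \left(6 + 8\right)\right)^{2} = \left(-1 + 14\right)^{2} = 13^{2} = 169$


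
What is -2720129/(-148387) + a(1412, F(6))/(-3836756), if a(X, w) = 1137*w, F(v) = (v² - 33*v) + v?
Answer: 2615697740122/142331178143 ≈ 18.378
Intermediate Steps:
F(v) = v² - 32*v
-2720129/(-148387) + a(1412, F(6))/(-3836756) = -2720129/(-148387) + (1137*(6*(-32 + 6)))/(-3836756) = -2720129*(-1/148387) + (1137*(6*(-26)))*(-1/3836756) = 2720129/148387 + (1137*(-156))*(-1/3836756) = 2720129/148387 - 177372*(-1/3836756) = 2720129/148387 + 44343/959189 = 2615697740122/142331178143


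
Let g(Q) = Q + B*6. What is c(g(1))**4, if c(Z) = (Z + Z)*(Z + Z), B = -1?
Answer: 100000000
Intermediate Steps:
g(Q) = -6 + Q (g(Q) = Q - 1*6 = Q - 6 = -6 + Q)
c(Z) = 4*Z**2 (c(Z) = (2*Z)*(2*Z) = 4*Z**2)
c(g(1))**4 = (4*(-6 + 1)**2)**4 = (4*(-5)**2)**4 = (4*25)**4 = 100**4 = 100000000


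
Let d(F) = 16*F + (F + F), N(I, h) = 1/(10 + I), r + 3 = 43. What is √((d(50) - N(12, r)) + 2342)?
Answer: √1569106/22 ≈ 56.938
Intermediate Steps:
r = 40 (r = -3 + 43 = 40)
d(F) = 18*F (d(F) = 16*F + 2*F = 18*F)
√((d(50) - N(12, r)) + 2342) = √((18*50 - 1/(10 + 12)) + 2342) = √((900 - 1/22) + 2342) = √(19799/22 + 2342) = √(71323/22) = √1569106/22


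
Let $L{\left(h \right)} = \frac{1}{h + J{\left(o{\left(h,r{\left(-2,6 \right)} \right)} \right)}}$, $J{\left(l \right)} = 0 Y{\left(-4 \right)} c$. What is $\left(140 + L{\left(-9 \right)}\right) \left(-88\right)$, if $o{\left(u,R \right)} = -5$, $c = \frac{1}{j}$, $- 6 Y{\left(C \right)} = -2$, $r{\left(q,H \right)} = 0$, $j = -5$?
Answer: $- \frac{110792}{9} \approx -12310.0$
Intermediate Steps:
$Y{\left(C \right)} = \frac{1}{3}$ ($Y{\left(C \right)} = \left(- \frac{1}{6}\right) \left(-2\right) = \frac{1}{3}$)
$c = - \frac{1}{5}$ ($c = \frac{1}{-5} = - \frac{1}{5} \approx -0.2$)
$J{\left(l \right)} = 0$ ($J{\left(l \right)} = 0 \cdot \frac{1}{3} \left(- \frac{1}{5}\right) = 0 \left(- \frac{1}{5}\right) = 0$)
$L{\left(h \right)} = \frac{1}{h}$ ($L{\left(h \right)} = \frac{1}{h + 0} = \frac{1}{h}$)
$\left(140 + L{\left(-9 \right)}\right) \left(-88\right) = \left(140 + \frac{1}{-9}\right) \left(-88\right) = \left(140 - \frac{1}{9}\right) \left(-88\right) = \frac{1259}{9} \left(-88\right) = - \frac{110792}{9}$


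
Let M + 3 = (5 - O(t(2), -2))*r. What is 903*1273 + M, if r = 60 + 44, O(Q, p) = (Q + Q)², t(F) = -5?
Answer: 1139636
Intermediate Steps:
O(Q, p) = 4*Q² (O(Q, p) = (2*Q)² = 4*Q²)
r = 104
M = -9883 (M = -3 + (5 - 4*(-5)²)*104 = -3 + (5 - 4*25)*104 = -3 + (5 - 1*100)*104 = -3 + (5 - 100)*104 = -3 - 95*104 = -3 - 9880 = -9883)
903*1273 + M = 903*1273 - 9883 = 1149519 - 9883 = 1139636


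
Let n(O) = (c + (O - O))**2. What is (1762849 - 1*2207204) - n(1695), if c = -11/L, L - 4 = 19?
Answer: -235063916/529 ≈ -4.4436e+5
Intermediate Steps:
L = 23 (L = 4 + 19 = 23)
c = -11/23 ≈ -0.47826
n(O) = 121/529 (n(O) = (-11/23 + (O - O))**2 = (-11/23 + 0)**2 = (-11/23)**2 = 121/529)
(1762849 - 1*2207204) - n(1695) = (1762849 - 1*2207204) - 1*121/529 = (1762849 - 2207204) - 121/529 = -444355 - 121/529 = -235063916/529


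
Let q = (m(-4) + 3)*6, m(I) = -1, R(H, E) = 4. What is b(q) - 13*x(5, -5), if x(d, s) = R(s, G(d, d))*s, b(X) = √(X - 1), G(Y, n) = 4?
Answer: 260 + √11 ≈ 263.32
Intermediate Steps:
q = 12 (q = (-1 + 3)*6 = 2*6 = 12)
b(X) = √(-1 + X)
x(d, s) = 4*s
b(q) - 13*x(5, -5) = √(-1 + 12) - 52*(-5) = √11 - 13*(-20) = √11 + 260 = 260 + √11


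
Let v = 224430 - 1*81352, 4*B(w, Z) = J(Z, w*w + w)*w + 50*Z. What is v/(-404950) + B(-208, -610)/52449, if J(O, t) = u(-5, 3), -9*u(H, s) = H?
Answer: -3670525498/7352038575 ≈ -0.49925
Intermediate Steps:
u(H, s) = -H/9
J(O, t) = 5/9 (J(O, t) = -⅑*(-5) = 5/9)
B(w, Z) = 5*w/36 + 25*Z/2 (B(w, Z) = (5*w/9 + 50*Z)/4 = (50*Z + 5*w/9)/4 = 5*w/36 + 25*Z/2)
v = 143078 (v = 224430 - 81352 = 143078)
v/(-404950) + B(-208, -610)/52449 = 143078/(-404950) + ((5/36)*(-208) + (25/2)*(-610))/52449 = 143078*(-1/404950) + (-260/9 - 7625)*(1/52449) = -5503/15575 - 68885/9*1/52449 = -5503/15575 - 68885/472041 = -3670525498/7352038575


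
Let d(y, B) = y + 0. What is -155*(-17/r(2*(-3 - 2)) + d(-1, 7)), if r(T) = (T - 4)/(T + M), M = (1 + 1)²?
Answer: 8990/7 ≈ 1284.3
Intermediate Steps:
M = 4 (M = 2² = 4)
d(y, B) = y
r(T) = (-4 + T)/(4 + T) (r(T) = (T - 4)/(T + 4) = (-4 + T)/(4 + T))
-155*(-17/r(2*(-3 - 2)) + d(-1, 7)) = -155*(-17*(4 + 2*(-3 - 2))/(-4 + 2*(-3 - 2)) - 1) = -155*(-17*(4 + 2*(-5))/(-4 + 2*(-5)) - 1) = -155*(-17*(4 - 10)/(-4 - 10) - 1) = -155*(-17/(-14/(-6)) - 1) = -155*(-17/((-⅙*(-14))) - 1) = -155*(-17/7/3 - 1) = -155*(-17*3/7 - 1) = -155*(-51/7 - 1) = -155*(-58/7) = 8990/7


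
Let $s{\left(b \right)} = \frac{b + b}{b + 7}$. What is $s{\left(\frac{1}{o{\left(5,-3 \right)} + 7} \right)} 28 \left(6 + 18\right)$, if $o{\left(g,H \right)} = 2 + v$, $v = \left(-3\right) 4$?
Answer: $- \frac{336}{5} \approx -67.2$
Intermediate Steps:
$v = -12$
$o{\left(g,H \right)} = -10$ ($o{\left(g,H \right)} = 2 - 12 = -10$)
$s{\left(b \right)} = \frac{2 b}{7 + b}$
$s{\left(\frac{1}{o{\left(5,-3 \right)} + 7} \right)} 28 \left(6 + 18\right) = \frac{2}{\left(-10 + 7\right) \left(7 + \frac{1}{-10 + 7}\right)} 28 \left(6 + 18\right) = \frac{2}{\left(-3\right) \left(7 + \frac{1}{-3}\right)} 28 \cdot 24 = 2 \left(- \frac{1}{3}\right) \frac{1}{7 - \frac{1}{3}} \cdot 28 \cdot 24 = 2 \left(- \frac{1}{3}\right) \frac{1}{\frac{20}{3}} \cdot 28 \cdot 24 = 2 \left(- \frac{1}{3}\right) \frac{3}{20} \cdot 28 \cdot 24 = \left(- \frac{1}{10}\right) 28 \cdot 24 = \left(- \frac{14}{5}\right) 24 = - \frac{336}{5}$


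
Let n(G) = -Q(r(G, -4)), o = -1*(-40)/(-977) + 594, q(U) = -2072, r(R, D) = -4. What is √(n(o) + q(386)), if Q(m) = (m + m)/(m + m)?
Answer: I*√2073 ≈ 45.53*I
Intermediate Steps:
Q(m) = 1 (Q(m) = (2*m)/((2*m)) = (2*m)*(1/(2*m)) = 1)
o = 580298/977 (o = 40*(-1/977) + 594 = -40/977 + 594 = 580298/977 ≈ 593.96)
n(G) = -1 (n(G) = -1*1 = -1)
√(n(o) + q(386)) = √(-1 - 2072) = √(-2073) = I*√2073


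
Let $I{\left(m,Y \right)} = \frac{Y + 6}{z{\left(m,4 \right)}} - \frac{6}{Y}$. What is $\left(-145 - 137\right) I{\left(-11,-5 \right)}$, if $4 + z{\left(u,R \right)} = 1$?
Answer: $- \frac{1222}{5} \approx -244.4$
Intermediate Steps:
$z{\left(u,R \right)} = -3$ ($z{\left(u,R \right)} = -4 + 1 = -3$)
$I{\left(m,Y \right)} = -2 - \frac{6}{Y} - \frac{Y}{3}$ ($I{\left(m,Y \right)} = \frac{Y + 6}{-3} - \frac{6}{Y} = \left(6 + Y\right) \left(- \frac{1}{3}\right) - \frac{6}{Y} = \left(-2 - \frac{Y}{3}\right) - \frac{6}{Y} = -2 - \frac{6}{Y} - \frac{Y}{3}$)
$\left(-145 - 137\right) I{\left(-11,-5 \right)} = \left(-145 - 137\right) \left(-2 - \frac{6}{-5} - - \frac{5}{3}\right) = - 282 \left(-2 - - \frac{6}{5} + \frac{5}{3}\right) = - 282 \left(-2 + \frac{6}{5} + \frac{5}{3}\right) = \left(-282\right) \frac{13}{15} = - \frac{1222}{5}$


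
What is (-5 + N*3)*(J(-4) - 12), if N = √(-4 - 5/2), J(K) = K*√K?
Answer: 60 + 40*I + √26*(12 - 18*I) ≈ 121.19 - 51.782*I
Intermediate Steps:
J(K) = K^(3/2)
N = I*√26/2 (N = √(-4 - 5*½) = √(-4 - 5/2) = √(-13/2) = I*√26/2 ≈ 2.5495*I)
(-5 + N*3)*(J(-4) - 12) = (-5 + (I*√26/2)*3)*((-4)^(3/2) - 12) = (-5 + 3*I*√26/2)*(-8*I - 12) = (-5 + 3*I*√26/2)*(-12 - 8*I) = (-12 - 8*I)*(-5 + 3*I*√26/2)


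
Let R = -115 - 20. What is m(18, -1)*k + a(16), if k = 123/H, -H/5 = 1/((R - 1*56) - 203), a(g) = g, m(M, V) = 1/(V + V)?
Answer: -24151/5 ≈ -4830.2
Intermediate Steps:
R = -135
m(M, V) = 1/(2*V)
H = 5/394 (H = -5/((-135 - 1*56) - 203) = -5/((-135 - 56) - 203) = -5/(-191 - 203) = -5/(-394) = -5*(-1/394) = 5/394 ≈ 0.012690)
k = 48462/5 (k = 123/(5/394) = 123*(394/5) = 48462/5 ≈ 9692.4)
m(18, -1)*k + a(16) = ((1/2)/(-1))*(48462/5) + 16 = ((1/2)*(-1))*(48462/5) + 16 = -1/2*48462/5 + 16 = -24231/5 + 16 = -24151/5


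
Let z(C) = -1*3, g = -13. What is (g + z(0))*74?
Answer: -1184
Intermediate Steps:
z(C) = -3
(g + z(0))*74 = (-13 - 3)*74 = -16*74 = -1184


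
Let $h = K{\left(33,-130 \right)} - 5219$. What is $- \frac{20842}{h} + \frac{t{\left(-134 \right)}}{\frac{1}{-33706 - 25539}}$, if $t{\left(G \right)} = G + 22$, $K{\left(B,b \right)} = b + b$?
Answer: $\frac{36355596602}{5479} \approx 6.6354 \cdot 10^{6}$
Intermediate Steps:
$K{\left(B,b \right)} = 2 b$
$t{\left(G \right)} = 22 + G$
$h = -5479$ ($h = 2 \left(-130\right) - 5219 = -260 - 5219 = -5479$)
$- \frac{20842}{h} + \frac{t{\left(-134 \right)}}{\frac{1}{-33706 - 25539}} = - \frac{20842}{-5479} + \frac{22 - 134}{\frac{1}{-33706 - 25539}} = \left(-20842\right) \left(- \frac{1}{5479}\right) - \frac{112}{\frac{1}{-59245}} = \frac{20842}{5479} - \frac{112}{- \frac{1}{59245}} = \frac{20842}{5479} - -6635440 = \frac{20842}{5479} + 6635440 = \frac{36355596602}{5479}$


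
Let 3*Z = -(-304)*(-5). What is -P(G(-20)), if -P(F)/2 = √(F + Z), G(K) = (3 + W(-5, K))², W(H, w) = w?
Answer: 2*I*√1959/3 ≈ 29.507*I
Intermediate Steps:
G(K) = (3 + K)²
Z = -1520/3 (Z = (-(-304)*(-5))/3 = (-76*20)/3 = (⅓)*(-1520) = -1520/3 ≈ -506.67)
P(F) = -2*√(-1520/3 + F) (P(F) = -2*√(F - 1520/3) = -2*√(-1520/3 + F))
-P(G(-20)) = -(-2)*√(-4560 + 9*(3 - 20)²)/3 = -(-2)*√(-4560 + 9*(-17)²)/3 = -(-2)*√(-4560 + 9*289)/3 = -(-2)*√(-4560 + 2601)/3 = -(-2)*√(-1959)/3 = -(-2)*I*√1959/3 = 2*I*√1959/3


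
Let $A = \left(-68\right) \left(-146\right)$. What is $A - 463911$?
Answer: $-453983$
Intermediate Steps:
$A = 9928$
$A - 463911 = 9928 - 463911 = -453983$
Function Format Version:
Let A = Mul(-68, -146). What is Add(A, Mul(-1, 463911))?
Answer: -453983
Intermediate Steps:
A = 9928
Add(A, Mul(-1, 463911)) = Add(9928, Mul(-1, 463911)) = Add(9928, -463911) = -453983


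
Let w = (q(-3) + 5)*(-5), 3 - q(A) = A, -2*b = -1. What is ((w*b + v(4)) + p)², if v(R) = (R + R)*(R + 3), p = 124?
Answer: 93025/4 ≈ 23256.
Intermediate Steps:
b = ½ (b = -½*(-1) = ½ ≈ 0.50000)
q(A) = 3 - A
v(R) = 2*R*(3 + R) (v(R) = (2*R)*(3 + R) = 2*R*(3 + R))
w = -55 (w = ((3 - 1*(-3)) + 5)*(-5) = ((3 + 3) + 5)*(-5) = (6 + 5)*(-5) = 11*(-5) = -55)
((w*b + v(4)) + p)² = ((-55*½ + 2*4*(3 + 4)) + 124)² = ((-55/2 + 2*4*7) + 124)² = ((-55/2 + 56) + 124)² = (57/2 + 124)² = (305/2)² = 93025/4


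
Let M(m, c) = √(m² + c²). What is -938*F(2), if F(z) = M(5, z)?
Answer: -938*√29 ≈ -5051.3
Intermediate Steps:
M(m, c) = √(c² + m²)
F(z) = √(25 + z²) (F(z) = √(z² + 5²) = √(z² + 25) = √(25 + z²))
-938*F(2) = -938*√(25 + 2²) = -938*√(25 + 4) = -938*√29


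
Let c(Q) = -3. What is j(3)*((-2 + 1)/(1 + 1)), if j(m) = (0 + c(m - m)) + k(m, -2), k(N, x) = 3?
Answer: 0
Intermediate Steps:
j(m) = 0 (j(m) = (0 - 3) + 3 = -3 + 3 = 0)
j(3)*((-2 + 1)/(1 + 1)) = 0*((-2 + 1)/(1 + 1)) = 0*(-1/2) = 0*(-1*½) = 0*(-½) = 0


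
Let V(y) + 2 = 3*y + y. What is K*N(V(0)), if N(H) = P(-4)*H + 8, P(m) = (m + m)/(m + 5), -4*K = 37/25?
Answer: -222/25 ≈ -8.8800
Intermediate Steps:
K = -37/100 (K = -37/(4*25) = -1/4*37/25 = -37/100 ≈ -0.37000)
P(m) = 2*m/(5 + m) (P(m) = (2*m)/(5 + m) = 2*m/(5 + m))
V(y) = -2 + 4*y (V(y) = -2 + (3*y + y) = -2 + 4*y)
N(H) = 8 - 8*H (N(H) = (2*(-4)/(5 - 4))*H + 8 = (2*(-4)/1)*H + 8 = (2*(-4)*1)*H + 8 = -8*H + 8 = 8 - 8*H)
K*N(V(0)) = -37*(8 - 8*(-2 + 4*0))/100 = -37*(8 - 8*(-2 + 0))/100 = -37*(8 - 8*(-2))/100 = -37*(8 + 16)/100 = -37/100*24 = -222/25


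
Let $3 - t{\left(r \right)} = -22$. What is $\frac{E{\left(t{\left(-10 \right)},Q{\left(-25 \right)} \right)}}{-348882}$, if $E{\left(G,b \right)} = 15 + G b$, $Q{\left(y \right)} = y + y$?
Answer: $\frac{1235}{348882} \approx 0.0035399$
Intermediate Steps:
$t{\left(r \right)} = 25$ ($t{\left(r \right)} = 3 - -22 = 3 + 22 = 25$)
$Q{\left(y \right)} = 2 y$
$\frac{E{\left(t{\left(-10 \right)},Q{\left(-25 \right)} \right)}}{-348882} = \frac{15 + 25 \cdot 2 \left(-25\right)}{-348882} = \left(15 + 25 \left(-50\right)\right) \left(- \frac{1}{348882}\right) = \left(15 - 1250\right) \left(- \frac{1}{348882}\right) = \left(-1235\right) \left(- \frac{1}{348882}\right) = \frac{1235}{348882}$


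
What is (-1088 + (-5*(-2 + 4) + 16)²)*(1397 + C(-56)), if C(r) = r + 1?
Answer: -1411784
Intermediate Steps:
C(r) = 1 + r
(-1088 + (-5*(-2 + 4) + 16)²)*(1397 + C(-56)) = (-1088 + (-5*(-2 + 4) + 16)²)*(1397 + (1 - 56)) = (-1088 + (-5*2 + 16)²)*(1397 - 55) = (-1088 + (-10 + 16)²)*1342 = (-1088 + 6²)*1342 = (-1088 + 36)*1342 = -1052*1342 = -1411784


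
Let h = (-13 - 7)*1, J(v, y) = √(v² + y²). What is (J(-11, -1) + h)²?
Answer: (20 - √122)² ≈ 80.186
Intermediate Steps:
h = -20 (h = -20*1 = -20)
(J(-11, -1) + h)² = (√((-11)² + (-1)²) - 20)² = (√(121 + 1) - 20)² = (√122 - 20)² = (-20 + √122)²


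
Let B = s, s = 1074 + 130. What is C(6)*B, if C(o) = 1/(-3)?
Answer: -1204/3 ≈ -401.33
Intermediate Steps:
C(o) = -1/3
s = 1204
B = 1204
C(6)*B = -1/3*1204 = -1204/3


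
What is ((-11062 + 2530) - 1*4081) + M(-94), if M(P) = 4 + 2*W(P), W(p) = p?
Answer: -12797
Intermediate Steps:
M(P) = 4 + 2*P
((-11062 + 2530) - 1*4081) + M(-94) = ((-11062 + 2530) - 1*4081) + (4 + 2*(-94)) = (-8532 - 4081) + (4 - 188) = -12613 - 184 = -12797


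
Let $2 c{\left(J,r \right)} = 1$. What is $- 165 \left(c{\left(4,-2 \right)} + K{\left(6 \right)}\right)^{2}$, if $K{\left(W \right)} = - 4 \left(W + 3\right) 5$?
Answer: $- \frac{21265365}{4} \approx -5.3163 \cdot 10^{6}$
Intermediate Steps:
$c{\left(J,r \right)} = \frac{1}{2}$ ($c{\left(J,r \right)} = \frac{1}{2} \cdot 1 = \frac{1}{2}$)
$K{\left(W \right)} = -60 - 20 W$ ($K{\left(W \right)} = - 4 \left(3 + W\right) 5 = - 4 \left(15 + 5 W\right) = -60 - 20 W$)
$- 165 \left(c{\left(4,-2 \right)} + K{\left(6 \right)}\right)^{2} = - 165 \left(\frac{1}{2} - 180\right)^{2} = - 165 \left(- \frac{359}{2}\right)^{2} = \left(-165\right) \frac{128881}{4} = - \frac{21265365}{4}$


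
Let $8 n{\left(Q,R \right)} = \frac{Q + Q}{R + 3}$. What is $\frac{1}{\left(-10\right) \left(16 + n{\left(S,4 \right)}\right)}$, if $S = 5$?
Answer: $- \frac{14}{2265} \approx -0.006181$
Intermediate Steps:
$n{\left(Q,R \right)} = \frac{Q}{4 \left(3 + R\right)}$ ($n{\left(Q,R \right)} = \frac{\left(Q + Q\right) \frac{1}{R + 3}}{8} = \frac{2 Q \frac{1}{3 + R}}{8} = \frac{Q}{4 \left(3 + R\right)}$)
$\frac{1}{\left(-10\right) \left(16 + n{\left(S,4 \right)}\right)} = \frac{1}{\left(-10\right) \left(16 + \frac{1}{4} \cdot 5 \frac{1}{3 + 4}\right)} = \frac{1}{\left(-10\right) \left(16 + \frac{1}{4} \cdot 5 \cdot \frac{1}{7}\right)} = \frac{1}{\left(-10\right) \left(16 + \frac{5}{28}\right)} = \frac{1}{\left(-10\right) \frac{453}{28}} = \frac{1}{- \frac{2265}{14}} = - \frac{14}{2265}$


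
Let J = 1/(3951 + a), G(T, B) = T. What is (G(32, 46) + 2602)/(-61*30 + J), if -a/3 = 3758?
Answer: -19288782/13401091 ≈ -1.4393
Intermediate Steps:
a = -11274 (a = -3*3758 = -11274)
J = -1/7323 (J = 1/(3951 - 11274) = 1/(-7323) = -1/7323 ≈ -0.00013656)
(G(32, 46) + 2602)/(-61*30 + J) = (32 + 2602)/(-61*30 - 1/7323) = 2634/(-1830 - 1/7323) = 2634/(-13401091/7323) = 2634*(-7323/13401091) = -19288782/13401091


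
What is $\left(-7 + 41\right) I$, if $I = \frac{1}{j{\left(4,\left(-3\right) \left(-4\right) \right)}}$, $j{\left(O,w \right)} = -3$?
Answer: $- \frac{34}{3} \approx -11.333$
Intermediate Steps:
$I = - \frac{1}{3}$ ($I = \frac{1}{-3} = - \frac{1}{3} \approx -0.33333$)
$\left(-7 + 41\right) I = \left(-7 + 41\right) \left(- \frac{1}{3}\right) = 34 \left(- \frac{1}{3}\right) = - \frac{34}{3}$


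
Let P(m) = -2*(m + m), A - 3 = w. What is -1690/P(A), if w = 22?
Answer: 169/10 ≈ 16.900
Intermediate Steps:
A = 25 (A = 3 + 22 = 25)
P(m) = -4*m
-1690/P(A) = -1690/((-4*25)) = -1690/(-100) = -1690*(-1/100) = 169/10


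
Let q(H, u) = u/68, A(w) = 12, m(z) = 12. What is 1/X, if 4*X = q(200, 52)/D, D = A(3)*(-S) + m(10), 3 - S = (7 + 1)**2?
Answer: 50592/13 ≈ 3891.7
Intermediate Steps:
S = -61 (S = 3 - (7 + 1)**2 = 3 - 1*8**2 = 3 - 1*64 = 3 - 64 = -61)
q(H, u) = u/68 (q(H, u) = u*(1/68) = u/68)
D = 744 (D = 12*(-1*(-61)) + 12 = 12*61 + 12 = 732 + 12 = 744)
X = 13/50592 (X = (((1/68)*52)/744)/4 = ((13/17)*(1/744))/4 = (1/4)*(13/12648) = 13/50592 ≈ 0.00025696)
1/X = 1/(13/50592) = 50592/13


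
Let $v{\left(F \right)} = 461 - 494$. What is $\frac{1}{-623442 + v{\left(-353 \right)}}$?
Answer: $- \frac{1}{623475} \approx -1.6039 \cdot 10^{-6}$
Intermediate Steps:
$v{\left(F \right)} = -33$ ($v{\left(F \right)} = 461 - 494 = -33$)
$\frac{1}{-623442 + v{\left(-353 \right)}} = \frac{1}{-623442 - 33} = \frac{1}{-623475} = - \frac{1}{623475}$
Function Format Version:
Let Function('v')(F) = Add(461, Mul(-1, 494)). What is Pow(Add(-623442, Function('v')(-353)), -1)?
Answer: Rational(-1, 623475) ≈ -1.6039e-6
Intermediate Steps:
Function('v')(F) = -33 (Function('v')(F) = Add(461, -494) = -33)
Pow(Add(-623442, Function('v')(-353)), -1) = Pow(Add(-623442, -33), -1) = Pow(-623475, -1) = Rational(-1, 623475)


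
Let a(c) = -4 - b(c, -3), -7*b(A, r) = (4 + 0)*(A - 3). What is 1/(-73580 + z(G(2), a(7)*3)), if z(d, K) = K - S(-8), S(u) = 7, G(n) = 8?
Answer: -7/515145 ≈ -1.3588e-5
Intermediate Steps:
b(A, r) = 12/7 - 4*A/7 (b(A, r) = -(4 + 0)*(A - 3)/7 = -4*(-3 + A)/7 = -(-12 + 4*A)/7 = 12/7 - 4*A/7)
a(c) = -40/7 + 4*c/7 (a(c) = -4 - (12/7 - 4*c/7) = -4 + (-12/7 + 4*c/7) = -40/7 + 4*c/7)
z(d, K) = -7 + K (z(d, K) = K - 1*7 = K - 7 = -7 + K)
1/(-73580 + z(G(2), a(7)*3)) = 1/(-73580 + (-7 + (-40/7 + (4/7)*7)*3)) = 1/(-73580 + (-7 + (-40/7 + 4)*3)) = 1/(-73580 + (-7 - 12/7*3)) = 1/(-73580 + (-7 - 36/7)) = 1/(-73580 - 85/7) = 1/(-515145/7) = -7/515145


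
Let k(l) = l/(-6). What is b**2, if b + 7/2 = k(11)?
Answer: 256/9 ≈ 28.444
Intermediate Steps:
k(l) = -l/6 (k(l) = l*(-1/6) = -l/6)
b = -16/3 (b = -7/2 - 1/6*11 = -7/2 - 11/6 = -16/3 ≈ -5.3333)
b**2 = (-16/3)**2 = 256/9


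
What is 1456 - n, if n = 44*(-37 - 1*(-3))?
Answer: 2952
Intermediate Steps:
n = -1496 (n = 44*(-37 + 3) = 44*(-34) = -1496)
1456 - n = 1456 - 1*(-1496) = 1456 + 1496 = 2952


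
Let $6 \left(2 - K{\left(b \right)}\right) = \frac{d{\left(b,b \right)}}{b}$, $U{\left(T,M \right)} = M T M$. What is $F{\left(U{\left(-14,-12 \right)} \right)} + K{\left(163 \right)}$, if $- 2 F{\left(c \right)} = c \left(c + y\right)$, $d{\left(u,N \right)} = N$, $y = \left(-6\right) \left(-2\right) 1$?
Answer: $- \frac{12120181}{6} \approx -2.02 \cdot 10^{6}$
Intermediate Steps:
$y = 12$ ($y = 12 \cdot 1 = 12$)
$U{\left(T,M \right)} = T M^{2}$
$K{\left(b \right)} = \frac{11}{6}$ ($K{\left(b \right)} = 2 - \frac{b \frac{1}{b}}{6} = 2 - \frac{1}{6} = \frac{11}{6}$)
$F{\left(c \right)} = - \frac{c \left(12 + c\right)}{2}$ ($F{\left(c \right)} = - \frac{c \left(c + 12\right)}{2} = - \frac{c \left(12 + c\right)}{2}$)
$F{\left(U{\left(-14,-12 \right)} \right)} + K{\left(163 \right)} = - \frac{- 14 \left(-12\right)^{2} \left(12 - 14 \left(-12\right)^{2}\right)}{2} + \frac{11}{6} = - \frac{\left(-14\right) 144 \left(12 - 2016\right)}{2} + \frac{11}{6} = \left(- \frac{1}{2}\right) \left(-2016\right) \left(12 - 2016\right) + \frac{11}{6} = \left(- \frac{1}{2}\right) \left(-2016\right) \left(-2004\right) + \frac{11}{6} = -2020032 + \frac{11}{6} = - \frac{12120181}{6}$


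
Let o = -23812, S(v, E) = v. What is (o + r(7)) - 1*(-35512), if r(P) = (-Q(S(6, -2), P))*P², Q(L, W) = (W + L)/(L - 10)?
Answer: 47437/4 ≈ 11859.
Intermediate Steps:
Q(L, W) = (L + W)/(-10 + L)
r(P) = P²*(3/2 + P/4) (r(P) = (-(6 + P)/(-10 + 6))*P² = (-(6 + P)/(-4))*P² = (-(-1)*(6 + P)/4)*P² = (-(-3/2 - P/4))*P² = (3/2 + P/4)*P² = P²*(3/2 + P/4))
(o + r(7)) - 1*(-35512) = (-23812 + (¼)*7²*(6 + 7)) - 1*(-35512) = (-23812 + (¼)*49*13) + 35512 = (-23812 + 637/4) + 35512 = -94611/4 + 35512 = 47437/4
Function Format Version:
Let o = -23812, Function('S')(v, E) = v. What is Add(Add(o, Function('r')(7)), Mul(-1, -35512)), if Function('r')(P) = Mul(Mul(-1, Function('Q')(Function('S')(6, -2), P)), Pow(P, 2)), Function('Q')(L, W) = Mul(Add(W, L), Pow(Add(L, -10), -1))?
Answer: Rational(47437, 4) ≈ 11859.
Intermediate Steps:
Function('Q')(L, W) = Mul(Pow(Add(-10, L), -1), Add(L, W)) (Function('Q')(L, W) = Mul(Add(L, W), Pow(Add(-10, L), -1)) = Mul(Pow(Add(-10, L), -1), Add(L, W)))
Function('r')(P) = Mul(Pow(P, 2), Add(Rational(3, 2), Mul(Rational(1, 4), P))) (Function('r')(P) = Mul(Mul(-1, Mul(Pow(Add(-10, 6), -1), Add(6, P))), Pow(P, 2)) = Mul(Mul(-1, Mul(Pow(-4, -1), Add(6, P))), Pow(P, 2)) = Mul(Mul(-1, Mul(Rational(-1, 4), Add(6, P))), Pow(P, 2)) = Mul(Mul(-1, Add(Rational(-3, 2), Mul(Rational(-1, 4), P))), Pow(P, 2)) = Mul(Add(Rational(3, 2), Mul(Rational(1, 4), P)), Pow(P, 2)) = Mul(Pow(P, 2), Add(Rational(3, 2), Mul(Rational(1, 4), P))))
Add(Add(o, Function('r')(7)), Mul(-1, -35512)) = Add(Add(-23812, Mul(Rational(1, 4), Pow(7, 2), Add(6, 7))), Mul(-1, -35512)) = Add(Add(-23812, Mul(Rational(1, 4), 49, 13)), 35512) = Add(Add(-23812, Rational(637, 4)), 35512) = Add(Rational(-94611, 4), 35512) = Rational(47437, 4)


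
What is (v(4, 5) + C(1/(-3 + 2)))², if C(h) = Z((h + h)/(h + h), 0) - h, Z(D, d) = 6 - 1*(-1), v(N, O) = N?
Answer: 144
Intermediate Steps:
Z(D, d) = 7 (Z(D, d) = 6 + 1 = 7)
C(h) = 7 - h
(v(4, 5) + C(1/(-3 + 2)))² = (4 + (7 - 1/(-3 + 2)))² = (4 + (7 - 1/(-1)))² = (4 + (7 - 1*(-1)))² = (4 + (7 + 1))² = (4 + 8)² = 12² = 144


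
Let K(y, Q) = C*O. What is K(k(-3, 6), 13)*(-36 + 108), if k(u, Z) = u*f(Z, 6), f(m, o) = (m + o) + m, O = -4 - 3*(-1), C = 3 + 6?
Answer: -648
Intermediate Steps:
C = 9
O = -1 (O = -4 + 3 = -1)
f(m, o) = o + 2*m
k(u, Z) = u*(6 + 2*Z)
K(y, Q) = -9 (K(y, Q) = 9*(-1) = -9)
K(k(-3, 6), 13)*(-36 + 108) = -9*(-36 + 108) = -9*72 = -648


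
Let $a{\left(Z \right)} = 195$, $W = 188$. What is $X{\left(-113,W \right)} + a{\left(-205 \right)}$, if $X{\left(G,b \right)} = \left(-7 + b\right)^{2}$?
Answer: $32956$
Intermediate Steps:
$X{\left(-113,W \right)} + a{\left(-205 \right)} = \left(-7 + 188\right)^{2} + 195 = 181^{2} + 195 = 32761 + 195 = 32956$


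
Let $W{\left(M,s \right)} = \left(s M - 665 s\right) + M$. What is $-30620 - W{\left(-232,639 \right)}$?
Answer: $542795$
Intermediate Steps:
$W{\left(M,s \right)} = M - 665 s + M s$ ($W{\left(M,s \right)} = \left(M s - 665 s\right) + M = \left(- 665 s + M s\right) + M = M - 665 s + M s$)
$-30620 - W{\left(-232,639 \right)} = -30620 - \left(-232 - 424935 - 148248\right) = -30620 - -573415 = -30620 + 573415 = 542795$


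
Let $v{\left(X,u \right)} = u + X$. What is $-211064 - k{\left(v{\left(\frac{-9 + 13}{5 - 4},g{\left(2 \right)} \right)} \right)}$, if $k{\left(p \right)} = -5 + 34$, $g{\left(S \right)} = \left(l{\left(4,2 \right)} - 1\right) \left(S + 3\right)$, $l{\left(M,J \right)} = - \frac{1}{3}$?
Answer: $-211093$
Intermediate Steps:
$l{\left(M,J \right)} = - \frac{1}{3}$ ($l{\left(M,J \right)} = \left(-1\right) \frac{1}{3} = - \frac{1}{3}$)
$g{\left(S \right)} = -4 - \frac{4 S}{3}$ ($g{\left(S \right)} = \left(- \frac{1}{3} - 1\right) \left(S + 3\right) = - \frac{4 \left(3 + S\right)}{3} = -4 - \frac{4 S}{3}$)
$v{\left(X,u \right)} = X + u$
$k{\left(p \right)} = 29$
$-211064 - k{\left(v{\left(\frac{-9 + 13}{5 - 4},g{\left(2 \right)} \right)} \right)} = -211064 - 29 = -211093$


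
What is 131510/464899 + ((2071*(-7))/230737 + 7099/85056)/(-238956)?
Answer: 616735264262656671551/2180212114224571584768 ≈ 0.28288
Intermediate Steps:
131510/464899 + ((2071*(-7))/230737 + 7099/85056)/(-238956) = 131510*(1/464899) + (-14497*1/230737 + 7099*(1/85056))*(-1/238956) = 131510/464899 + (-14497/230737 + 7099/85056)*(-1/238956) = 131510/464899 + (404945131/19625566272)*(-1/238956) = 131510/464899 - 404945131/4689646814092032 = 616735264262656671551/2180212114224571584768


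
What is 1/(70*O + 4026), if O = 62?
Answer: 1/8366 ≈ 0.00011953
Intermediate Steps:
1/(70*O + 4026) = 1/(70*62 + 4026) = 1/(4340 + 4026) = 1/8366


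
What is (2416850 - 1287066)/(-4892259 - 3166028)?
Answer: -1129784/8058287 ≈ -0.14020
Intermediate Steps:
(2416850 - 1287066)/(-4892259 - 3166028) = 1129784/(-8058287) = 1129784*(-1/8058287) = -1129784/8058287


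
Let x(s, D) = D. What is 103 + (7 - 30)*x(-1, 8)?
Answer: -81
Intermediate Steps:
103 + (7 - 30)*x(-1, 8) = 103 + (7 - 30)*8 = 103 - 23*8 = 103 - 184 = -81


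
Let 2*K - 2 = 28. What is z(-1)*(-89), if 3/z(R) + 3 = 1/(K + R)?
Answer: 3738/41 ≈ 91.171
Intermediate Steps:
K = 15 (K = 1 + (1/2)*28 = 1 + 14 = 15)
z(R) = 3/(-3 + 1/(15 + R))
z(-1)*(-89) = (3*(-15 - 1*(-1))/(44 + 3*(-1)))*(-89) = (3*(-15 + 1)/(44 - 3))*(-89) = (3*(-14)/41)*(-89) = (3*(1/41)*(-14))*(-89) = -42/41*(-89) = 3738/41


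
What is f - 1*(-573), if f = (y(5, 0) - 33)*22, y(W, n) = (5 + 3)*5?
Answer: 727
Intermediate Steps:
y(W, n) = 40 (y(W, n) = 8*5 = 40)
f = 154 (f = (40 - 33)*22 = 7*22 = 154)
f - 1*(-573) = 154 - 1*(-573) = 154 + 573 = 727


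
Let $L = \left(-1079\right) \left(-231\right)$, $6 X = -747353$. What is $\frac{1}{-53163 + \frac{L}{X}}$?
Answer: $- \frac{747353}{39733023033} \approx -1.8809 \cdot 10^{-5}$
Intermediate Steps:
$X = - \frac{747353}{6}$ ($X = \frac{1}{6} \left(-747353\right) = - \frac{747353}{6} \approx -1.2456 \cdot 10^{5}$)
$L = 249249$
$\frac{1}{-53163 + \frac{L}{X}} = \frac{1}{-53163 + \frac{249249}{- \frac{747353}{6}}} = \frac{1}{-53163 + 249249 \left(- \frac{6}{747353}\right)} = \frac{1}{-53163 - \frac{1495494}{747353}} = \frac{1}{- \frac{39733023033}{747353}} = - \frac{747353}{39733023033}$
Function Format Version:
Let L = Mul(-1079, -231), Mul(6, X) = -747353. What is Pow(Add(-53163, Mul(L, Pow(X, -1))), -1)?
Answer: Rational(-747353, 39733023033) ≈ -1.8809e-5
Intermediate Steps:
X = Rational(-747353, 6) (X = Mul(Rational(1, 6), -747353) = Rational(-747353, 6) ≈ -1.2456e+5)
L = 249249
Pow(Add(-53163, Mul(L, Pow(X, -1))), -1) = Pow(Add(-53163, Mul(249249, Pow(Rational(-747353, 6), -1))), -1) = Pow(Add(-53163, Mul(249249, Rational(-6, 747353))), -1) = Pow(Add(-53163, Rational(-1495494, 747353)), -1) = Pow(Rational(-39733023033, 747353), -1) = Rational(-747353, 39733023033)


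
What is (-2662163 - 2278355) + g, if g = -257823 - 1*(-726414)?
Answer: -4471927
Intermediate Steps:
g = 468591 (g = -257823 + 726414 = 468591)
(-2662163 - 2278355) + g = (-2662163 - 2278355) + 468591 = -4940518 + 468591 = -4471927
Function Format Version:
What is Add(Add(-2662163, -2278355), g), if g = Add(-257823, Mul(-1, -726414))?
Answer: -4471927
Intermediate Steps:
g = 468591 (g = Add(-257823, 726414) = 468591)
Add(Add(-2662163, -2278355), g) = Add(Add(-2662163, -2278355), 468591) = Add(-4940518, 468591) = -4471927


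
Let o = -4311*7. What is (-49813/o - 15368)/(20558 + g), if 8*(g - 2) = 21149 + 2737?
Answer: -1854841292/2842160391 ≈ -0.65262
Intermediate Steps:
o = -30177
g = 11951/4 (g = 2 + (21149 + 2737)/8 = 2 + (1/8)*23886 = 2 + 11943/4 = 11951/4 ≈ 2987.8)
(-49813/o - 15368)/(20558 + g) = (-49813/(-30177) - 15368)/(20558 + 11951/4) = (-49813*(-1/30177) - 15368)/(94183/4) = (49813/30177 - 15368)*(4/94183) = -463710323/30177*4/94183 = -1854841292/2842160391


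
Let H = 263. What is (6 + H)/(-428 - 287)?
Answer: -269/715 ≈ -0.37622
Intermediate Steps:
(6 + H)/(-428 - 287) = (6 + 263)/(-428 - 287) = 269/(-715) = 269*(-1/715) = -269/715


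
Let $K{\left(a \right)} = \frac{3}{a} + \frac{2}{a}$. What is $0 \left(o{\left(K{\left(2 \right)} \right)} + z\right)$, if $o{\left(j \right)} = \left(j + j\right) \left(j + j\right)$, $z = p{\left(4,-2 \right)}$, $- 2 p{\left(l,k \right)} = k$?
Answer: $0$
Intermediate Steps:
$p{\left(l,k \right)} = - \frac{k}{2}$
$z = 1$ ($z = \left(- \frac{1}{2}\right) \left(-2\right) = 1$)
$K{\left(a \right)} = \frac{5}{a}$
$o{\left(j \right)} = 4 j^{2}$ ($o{\left(j \right)} = 2 j 2 j = 4 j^{2}$)
$0 \left(o{\left(K{\left(2 \right)} \right)} + z\right) = 0 \left(4 \left(\frac{5}{2}\right)^{2} + 1\right) = 0 \left(4 \cdot \frac{25}{4} + 1\right) = 0 \left(25 + 1\right) = 0 \cdot 26 = 0$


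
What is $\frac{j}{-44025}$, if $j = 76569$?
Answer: $- \frac{25523}{14675} \approx -1.7392$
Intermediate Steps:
$\frac{j}{-44025} = \frac{76569}{-44025} = 76569 \left(- \frac{1}{44025}\right) = - \frac{25523}{14675}$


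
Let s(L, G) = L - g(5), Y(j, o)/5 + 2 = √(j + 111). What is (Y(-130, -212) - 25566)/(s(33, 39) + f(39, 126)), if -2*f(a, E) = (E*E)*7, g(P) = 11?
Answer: 3197/6943 - 5*I*√19/55544 ≈ 0.46046 - 0.00039238*I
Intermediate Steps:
Y(j, o) = -10 + 5*√(111 + j) (Y(j, o) = -10 + 5*√(j + 111) = -10 + 5*√(111 + j))
f(a, E) = -7*E²/2 (f(a, E) = -E*E*7/2 = -E²*7/2 = -7*E²/2)
s(L, G) = -11 + L (s(L, G) = L - 1*11 = L - 11 = -11 + L)
(Y(-130, -212) - 25566)/(s(33, 39) + f(39, 126)) = ((-10 + 5*√(111 - 130)) - 25566)/((-11 + 33) - 7/2*126²) = ((-10 + 5*√(-19)) - 25566)/(22 - 7/2*15876) = ((-10 + 5*(I*√19)) - 25566)/(22 - 55566) = ((-10 + 5*I*√19) - 25566)/(-55544) = (-25576 + 5*I*√19)*(-1/55544) = 3197/6943 - 5*I*√19/55544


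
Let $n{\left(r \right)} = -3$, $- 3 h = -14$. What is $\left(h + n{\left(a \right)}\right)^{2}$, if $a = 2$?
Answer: $\frac{25}{9} \approx 2.7778$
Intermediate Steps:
$h = \frac{14}{3}$ ($h = \left(- \frac{1}{3}\right) \left(-14\right) = \frac{14}{3} \approx 4.6667$)
$\left(h + n{\left(a \right)}\right)^{2} = \left(\frac{14}{3} - 3\right)^{2} = \left(\frac{5}{3}\right)^{2} = \frac{25}{9}$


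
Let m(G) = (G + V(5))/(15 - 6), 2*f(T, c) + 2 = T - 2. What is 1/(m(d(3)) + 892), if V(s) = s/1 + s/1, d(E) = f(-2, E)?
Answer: 9/8035 ≈ 0.0011201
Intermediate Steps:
f(T, c) = -2 + T/2 (f(T, c) = -1 + (T - 2)/2 = -1 + (-2 + T)/2 = -1 + (-1 + T/2) = -2 + T/2)
d(E) = -3 (d(E) = -2 + (½)*(-2) = -2 - 1 = -3)
V(s) = 2*s (V(s) = s*1 + s*1 = s + s = 2*s)
m(G) = 10/9 + G/9 (m(G) = (G + 2*5)/(15 - 6) = (G + 10)/9 = (10 + G)*(⅑) = 10/9 + G/9)
1/(m(d(3)) + 892) = 1/((10/9 + (⅑)*(-3)) + 892) = 1/((10/9 - ⅓) + 892) = 1/(7/9 + 892) = 1/(8035/9) = 9/8035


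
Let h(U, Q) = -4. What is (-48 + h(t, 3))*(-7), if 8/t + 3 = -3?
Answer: 364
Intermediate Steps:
t = -4/3 (t = 8/(-3 - 3) = 8/(-6) = 8*(-⅙) = -4/3 ≈ -1.3333)
(-48 + h(t, 3))*(-7) = (-48 - 4)*(-7) = -52*(-7) = 364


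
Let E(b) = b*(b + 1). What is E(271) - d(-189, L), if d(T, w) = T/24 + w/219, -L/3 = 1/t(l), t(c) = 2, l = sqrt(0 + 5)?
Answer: 43052411/584 ≈ 73720.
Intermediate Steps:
l = sqrt(5) ≈ 2.2361
E(b) = b*(1 + b)
L = -3/2 ≈ -1.5000
d(T, w) = T/24 + w/219 (d(T, w) = T*(1/24) + w*(1/219) = T/24 + w/219)
E(271) - d(-189, L) = 271*(1 + 271) - ((1/24)*(-189) + (1/219)*(-3/2)) = 271*272 - (-63/8 - 1/146) = 73712 - 1*(-4603/584) = 73712 + 4603/584 = 43052411/584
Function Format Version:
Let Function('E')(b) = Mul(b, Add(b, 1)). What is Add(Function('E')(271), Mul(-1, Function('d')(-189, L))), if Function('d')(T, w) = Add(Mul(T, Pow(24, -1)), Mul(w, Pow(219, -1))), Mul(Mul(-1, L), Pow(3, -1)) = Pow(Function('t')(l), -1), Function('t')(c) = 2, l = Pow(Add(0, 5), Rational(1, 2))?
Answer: Rational(43052411, 584) ≈ 73720.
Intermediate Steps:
l = Pow(5, Rational(1, 2)) ≈ 2.2361
Function('E')(b) = Mul(b, Add(1, b))
L = Rational(-3, 2) (L = Mul(-3, Pow(2, -1)) = Mul(-3, Rational(1, 2)) = Rational(-3, 2) ≈ -1.5000)
Function('d')(T, w) = Add(Mul(Rational(1, 24), T), Mul(Rational(1, 219), w)) (Function('d')(T, w) = Add(Mul(T, Rational(1, 24)), Mul(w, Rational(1, 219))) = Add(Mul(Rational(1, 24), T), Mul(Rational(1, 219), w)))
Add(Function('E')(271), Mul(-1, Function('d')(-189, L))) = Add(Mul(271, Add(1, 271)), Mul(-1, Add(Mul(Rational(1, 24), -189), Mul(Rational(1, 219), Rational(-3, 2))))) = Add(Mul(271, 272), Mul(-1, Add(Rational(-63, 8), Rational(-1, 146)))) = Add(73712, Mul(-1, Rational(-4603, 584))) = Add(73712, Rational(4603, 584)) = Rational(43052411, 584)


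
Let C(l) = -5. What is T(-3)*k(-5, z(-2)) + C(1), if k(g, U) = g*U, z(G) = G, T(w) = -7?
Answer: -75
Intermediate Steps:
k(g, U) = U*g
T(-3)*k(-5, z(-2)) + C(1) = -(-14)*(-5) - 5 = -7*10 - 5 = -70 - 5 = -75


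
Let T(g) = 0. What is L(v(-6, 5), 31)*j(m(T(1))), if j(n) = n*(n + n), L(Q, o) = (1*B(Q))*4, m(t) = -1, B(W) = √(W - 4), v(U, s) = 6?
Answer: 8*√2 ≈ 11.314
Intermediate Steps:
B(W) = √(-4 + W)
L(Q, o) = 4*√(-4 + Q) (L(Q, o) = (1*√(-4 + Q))*4 = √(-4 + Q)*4 = 4*√(-4 + Q))
j(n) = 2*n² (j(n) = n*(2*n) = 2*n²)
L(v(-6, 5), 31)*j(m(T(1))) = (4*√(-4 + 6))*(2*(-1)²) = (4*√2)*(2*1) = (4*√2)*2 = 8*√2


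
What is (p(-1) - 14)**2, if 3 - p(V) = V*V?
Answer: 144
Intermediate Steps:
p(V) = 3 - V**2 (p(V) = 3 - V*V = 3 - V**2)
(p(-1) - 14)**2 = ((3 - 1*(-1)**2) - 14)**2 = ((3 - 1*1) - 14)**2 = ((3 - 1) - 14)**2 = (2 - 14)**2 = (-12)**2 = 144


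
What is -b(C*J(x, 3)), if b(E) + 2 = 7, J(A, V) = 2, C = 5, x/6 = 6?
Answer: -5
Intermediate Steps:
x = 36 (x = 6*6 = 36)
b(E) = 5 (b(E) = -2 + 7 = 5)
-b(C*J(x, 3)) = -1*5 = -5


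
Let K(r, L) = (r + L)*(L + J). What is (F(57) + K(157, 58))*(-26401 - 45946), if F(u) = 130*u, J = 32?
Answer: -1936005720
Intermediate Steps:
K(r, L) = (32 + L)*(L + r) (K(r, L) = (r + L)*(L + 32) = (L + r)*(32 + L) = (32 + L)*(L + r))
(F(57) + K(157, 58))*(-26401 - 45946) = (130*57 + (58² + 32*58 + 32*157 + 58*157))*(-26401 - 45946) = (7410 + (3364 + 1856 + 5024 + 9106))*(-72347) = (7410 + 19350)*(-72347) = 26760*(-72347) = -1936005720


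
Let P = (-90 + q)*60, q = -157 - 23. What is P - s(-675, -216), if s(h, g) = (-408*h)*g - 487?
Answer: 59470687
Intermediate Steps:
s(h, g) = -487 - 408*g*h (s(h, g) = -408*g*h - 487 = -487 - 408*g*h)
q = -180
P = -16200 (P = (-90 - 180)*60 = -270*60 = -16200)
P - s(-675, -216) = -16200 - (-487 - 408*(-216)*(-675)) = -16200 - (-487 - 59486400) = -16200 - 1*(-59486887) = -16200 + 59486887 = 59470687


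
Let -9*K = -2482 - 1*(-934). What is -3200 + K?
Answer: -3028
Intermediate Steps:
K = 172 (K = -(-2482 - 1*(-934))/9 = -(-2482 + 934)/9 = -⅑*(-1548) = 172)
-3200 + K = -3200 + 172 = -3028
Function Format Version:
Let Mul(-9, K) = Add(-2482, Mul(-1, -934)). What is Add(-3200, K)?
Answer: -3028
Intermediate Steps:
K = 172 (K = Mul(Rational(-1, 9), Add(-2482, Mul(-1, -934))) = Mul(Rational(-1, 9), Add(-2482, 934)) = Mul(Rational(-1, 9), -1548) = 172)
Add(-3200, K) = Add(-3200, 172) = -3028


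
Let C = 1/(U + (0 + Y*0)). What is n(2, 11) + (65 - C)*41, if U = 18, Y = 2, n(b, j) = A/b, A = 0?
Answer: 47929/18 ≈ 2662.7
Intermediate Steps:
n(b, j) = 0 (n(b, j) = 0/b = 0)
C = 1/18 (C = 1/(18 + (0 + 2*0)) = 1/(18 + (0 + 0)) = 1/(18 + 0) = 1/18 ≈ 0.055556)
n(2, 11) + (65 - C)*41 = 0 + (65 - 1*1/18)*41 = 0 + (65 - 1/18)*41 = 0 + (1169/18)*41 = 0 + 47929/18 = 47929/18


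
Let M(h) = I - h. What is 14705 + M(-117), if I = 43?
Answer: 14865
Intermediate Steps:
M(h) = 43 - h
14705 + M(-117) = 14705 + (43 - 1*(-117)) = 14705 + (43 + 117) = 14705 + 160 = 14865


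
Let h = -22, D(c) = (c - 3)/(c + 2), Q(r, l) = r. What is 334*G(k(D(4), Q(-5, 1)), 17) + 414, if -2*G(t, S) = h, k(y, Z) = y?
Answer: 4088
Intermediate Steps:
D(c) = (-3 + c)/(2 + c)
G(t, S) = 11 (G(t, S) = -½*(-22) = 11)
334*G(k(D(4), Q(-5, 1)), 17) + 414 = 334*11 + 414 = 3674 + 414 = 4088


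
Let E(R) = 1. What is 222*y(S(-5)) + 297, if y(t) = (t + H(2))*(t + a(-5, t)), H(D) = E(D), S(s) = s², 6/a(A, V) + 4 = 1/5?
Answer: 2574183/19 ≈ 1.3548e+5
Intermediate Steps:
a(A, V) = -30/19 (a(A, V) = 6/(-4 + 1/5) = 6/(-4 + 1*(⅕)) = 6/(-4 + ⅕) = 6/(-19/5) = 6*(-5/19) = -30/19)
H(D) = 1
y(t) = (1 + t)*(-30/19 + t) (y(t) = (t + 1)*(t - 30/19) = (1 + t)*(-30/19 + t))
222*y(S(-5)) + 297 = 222*(-30/19 + ((-5)²)² - 11/19*(-5)²) + 297 = 222*(-30/19 + 25² - 11/19*25) + 297 = 222*(-30/19 + 625 - 275/19) + 297 = 222*(11570/19) + 297 = 2568540/19 + 297 = 2574183/19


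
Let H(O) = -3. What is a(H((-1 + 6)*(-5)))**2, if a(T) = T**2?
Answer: 81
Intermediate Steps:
a(H((-1 + 6)*(-5)))**2 = ((-3)**2)**2 = 9**2 = 81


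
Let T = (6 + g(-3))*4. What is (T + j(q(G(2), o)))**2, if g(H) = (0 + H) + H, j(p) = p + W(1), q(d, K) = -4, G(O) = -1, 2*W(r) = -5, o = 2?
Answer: 169/4 ≈ 42.250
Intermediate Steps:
W(r) = -5/2 (W(r) = (1/2)*(-5) = -5/2)
j(p) = -5/2 + p (j(p) = p - 5/2 = -5/2 + p)
g(H) = 2*H (g(H) = H + H = 2*H)
T = 0 (T = (6 + 2*(-3))*4 = (6 - 6)*4 = 0*4 = 0)
(T + j(q(G(2), o)))**2 = (0 + (-5/2 - 4))**2 = (0 - 13/2)**2 = (-13/2)**2 = 169/4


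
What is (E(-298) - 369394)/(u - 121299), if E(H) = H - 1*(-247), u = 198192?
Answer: -369445/76893 ≈ -4.8047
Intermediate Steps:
E(H) = 247 + H (E(H) = H + 247 = 247 + H)
(E(-298) - 369394)/(u - 121299) = ((247 - 298) - 369394)/(198192 - 121299) = (-51 - 369394)/76893 = -369445*1/76893 = -369445/76893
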